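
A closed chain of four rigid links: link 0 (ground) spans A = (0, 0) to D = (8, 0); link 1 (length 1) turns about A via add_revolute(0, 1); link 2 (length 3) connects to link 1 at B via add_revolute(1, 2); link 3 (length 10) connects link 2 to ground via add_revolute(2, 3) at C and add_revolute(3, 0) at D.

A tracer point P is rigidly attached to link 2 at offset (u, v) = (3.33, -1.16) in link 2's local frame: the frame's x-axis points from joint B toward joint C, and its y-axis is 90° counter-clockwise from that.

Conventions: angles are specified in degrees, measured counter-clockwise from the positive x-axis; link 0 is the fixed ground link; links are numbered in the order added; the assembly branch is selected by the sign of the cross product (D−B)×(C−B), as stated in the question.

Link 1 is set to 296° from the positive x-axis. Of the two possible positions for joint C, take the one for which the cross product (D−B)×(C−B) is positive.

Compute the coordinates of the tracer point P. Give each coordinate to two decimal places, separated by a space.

A=(0,0), D=(8.00,0)
B = A + 1.00·(cos296°, sin296°) = (0.4384, -0.8988)
|BD| = 7.6149
circle(B,3.00) ∩ circle(D,10.00): a=-2.1677, h=2.0739
  candidates: C₊=(-1.9590,0.9047) cross=15.792; C₋=(-1.4694,-3.2140) cross=-15.792
  branch + wants cross > 0 → take C=(-1.9590,0.9047) (cross=15.792)
ex = (C−B)/|BC| = (-0.7991,0.6012); ey = (-0.6012,-0.7991)
P = B + 3.33·ex + -1.16·ey = (-1.5253,2.0301)

-1.53 2.03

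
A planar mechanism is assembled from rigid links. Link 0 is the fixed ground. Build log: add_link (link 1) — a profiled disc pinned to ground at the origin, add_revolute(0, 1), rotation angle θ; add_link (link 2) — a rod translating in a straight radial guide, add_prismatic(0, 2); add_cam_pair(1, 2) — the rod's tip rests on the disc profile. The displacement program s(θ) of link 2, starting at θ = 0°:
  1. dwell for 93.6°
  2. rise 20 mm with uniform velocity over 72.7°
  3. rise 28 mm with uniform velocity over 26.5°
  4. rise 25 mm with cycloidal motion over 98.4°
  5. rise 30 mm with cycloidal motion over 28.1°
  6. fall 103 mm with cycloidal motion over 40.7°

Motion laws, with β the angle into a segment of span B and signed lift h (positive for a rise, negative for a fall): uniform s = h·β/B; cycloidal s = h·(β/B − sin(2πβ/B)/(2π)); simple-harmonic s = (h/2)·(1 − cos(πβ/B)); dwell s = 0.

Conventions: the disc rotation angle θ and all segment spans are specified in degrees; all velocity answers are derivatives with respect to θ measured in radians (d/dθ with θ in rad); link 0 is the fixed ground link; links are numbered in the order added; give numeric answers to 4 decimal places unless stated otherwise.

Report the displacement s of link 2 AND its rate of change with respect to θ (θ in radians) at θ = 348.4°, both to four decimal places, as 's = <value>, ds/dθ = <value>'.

seg 1 [0°–93.6°] dwell: s stays 0.0000
seg 2 [93.6°–166.3°] uniform, h=20: full span → s += 20 → s = 20.0000
seg 3 [166.3°–192.8°] uniform, h=28: full span → s += 28 → s = 48.0000
seg 4 [192.8°–291.2°] cycloidal, h=25: full span → s += 25 → s = 73.0000
seg 5 [291.2°–319.3°] cycloidal, h=30: full span → s += 30 → s = 103.0000
seg 6 [319.3°–360°] cycloidal, h=-103: θ=348.4° here. β=29.1, B=40.7. -103·(0.7150 − sin(2π·0.7150)/(2π)) = -89.6416 → s = 13.3584
velocity in seg [319.3°–360°] (cycloidal), θ in radians: β = 29.1° = 0.5079 rad, B = 40.7° = 0.7103 rad; ds/dθ = (h/B)(1 − cos(2πβ/B)) = ((-103)/0.7103)(1 − cos(2π·0.7150)) = -176.640654 mm/rad

s = 13.3584, ds/dθ = -176.6407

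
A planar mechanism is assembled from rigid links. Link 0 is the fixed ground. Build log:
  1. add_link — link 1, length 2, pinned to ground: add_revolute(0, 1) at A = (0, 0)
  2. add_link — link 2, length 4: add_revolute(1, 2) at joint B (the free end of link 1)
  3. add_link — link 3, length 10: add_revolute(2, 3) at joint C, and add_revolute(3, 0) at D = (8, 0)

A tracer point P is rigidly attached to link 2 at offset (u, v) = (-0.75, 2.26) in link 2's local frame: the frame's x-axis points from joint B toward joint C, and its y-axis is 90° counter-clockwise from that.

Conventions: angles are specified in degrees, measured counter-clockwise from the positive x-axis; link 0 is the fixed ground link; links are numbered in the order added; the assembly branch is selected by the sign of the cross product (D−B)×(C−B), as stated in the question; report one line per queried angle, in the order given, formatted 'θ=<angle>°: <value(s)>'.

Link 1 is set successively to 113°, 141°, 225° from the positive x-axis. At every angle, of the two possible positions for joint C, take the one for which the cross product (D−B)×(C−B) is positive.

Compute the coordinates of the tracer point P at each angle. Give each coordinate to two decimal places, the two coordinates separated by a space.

A=(0,0), D=(8.00,0)
θ=113°: B = A + 2.00·(cos113°, sin113°) = (-0.7815, 1.8410)
θ=113°: |BD| = 8.9724
θ=113°: circle(B,4.00) ∩ circle(D,10.00): a=-0.1949, h=3.9953
θ=113°:   candidates: C₊=(-0.1524,5.7912) cross=35.847; C₋=(-1.7919,-2.0293) cross=-35.847
θ=113°:   branch + wants cross > 0 → take C=(-0.1524,5.7912) (cross=35.847)
θ=113°: ex = (C−B)/|BC| = (0.1573,0.9876); ey = (-0.9876,0.1573)
θ=113°: P = B + -0.75·ex + 2.26·ey = (-3.1313,1.4558)
θ=141°: B = A + 2.00·(cos141°, sin141°) = (-1.5543, 1.2586)
θ=141°: |BD| = 9.6368
θ=141°: circle(B,4.00) ∩ circle(D,10.00): a=0.4601, h=3.9734
θ=141°:   candidates: C₊=(-0.5791,5.1380) cross=38.291; C₋=(-1.6170,-2.7409) cross=-38.291
θ=141°:   branch + wants cross > 0 → take C=(-0.5791,5.1380) (cross=38.291)
θ=141°: ex = (C−B)/|BC| = (0.2438,0.9698); ey = (-0.9698,0.2438)
θ=141°: P = B + -0.75·ex + 2.26·ey = (-3.9289,1.0822)
θ=225°: B = A + 2.00·(cos225°, sin225°) = (-1.4142, -1.4142)
θ=225°: |BD| = 9.5198
θ=225°: circle(B,4.00) ∩ circle(D,10.00): a=0.3481, h=3.9848
θ=225°:   candidates: C₊=(-1.6620,2.5781) cross=37.935; C₋=(-0.4780,-5.3031) cross=-37.935
θ=225°:   branch + wants cross > 0 → take C=(-1.6620,2.5781) (cross=37.935)
θ=225°: ex = (C−B)/|BC| = (-0.0619,0.9981); ey = (-0.9981,-0.0619)
θ=225°: P = B + -0.75·ex + 2.26·ey = (-3.6234,-2.3027)

θ=113°: -3.13 1.46
θ=141°: -3.93 1.08
θ=225°: -3.62 -2.30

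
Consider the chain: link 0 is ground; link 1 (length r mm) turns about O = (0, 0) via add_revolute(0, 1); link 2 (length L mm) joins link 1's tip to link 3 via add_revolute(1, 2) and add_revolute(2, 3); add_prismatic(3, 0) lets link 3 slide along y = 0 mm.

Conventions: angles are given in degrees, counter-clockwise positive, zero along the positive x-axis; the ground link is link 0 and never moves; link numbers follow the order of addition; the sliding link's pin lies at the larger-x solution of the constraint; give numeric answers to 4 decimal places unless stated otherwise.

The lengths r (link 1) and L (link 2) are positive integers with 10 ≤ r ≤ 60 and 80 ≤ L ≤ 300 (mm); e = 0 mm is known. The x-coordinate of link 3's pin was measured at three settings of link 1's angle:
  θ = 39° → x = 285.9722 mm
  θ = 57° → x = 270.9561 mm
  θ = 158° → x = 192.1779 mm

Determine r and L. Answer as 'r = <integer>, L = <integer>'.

constraint per measurement: (x − r cos θ)² + (r sin θ − e)² = L²
subtracting the θ₁ and θ₂ equations cancels the r² and L² terms:
r = (x₁² − x₂²) / (2[(x₁cos θ₁ + e sin θ₁) − (x₂cos θ₂ + e sin θ₂)]) = 55.9998 → r = 56
L² = (x₁ − r cos θ₁)² + (r sin θ₁ − e)² = 60024.9795 → L = 245.0000 → L = 245
check at θ₃=158°: x = 192.1779 (printed 192.1779) ✓

r = 56, L = 245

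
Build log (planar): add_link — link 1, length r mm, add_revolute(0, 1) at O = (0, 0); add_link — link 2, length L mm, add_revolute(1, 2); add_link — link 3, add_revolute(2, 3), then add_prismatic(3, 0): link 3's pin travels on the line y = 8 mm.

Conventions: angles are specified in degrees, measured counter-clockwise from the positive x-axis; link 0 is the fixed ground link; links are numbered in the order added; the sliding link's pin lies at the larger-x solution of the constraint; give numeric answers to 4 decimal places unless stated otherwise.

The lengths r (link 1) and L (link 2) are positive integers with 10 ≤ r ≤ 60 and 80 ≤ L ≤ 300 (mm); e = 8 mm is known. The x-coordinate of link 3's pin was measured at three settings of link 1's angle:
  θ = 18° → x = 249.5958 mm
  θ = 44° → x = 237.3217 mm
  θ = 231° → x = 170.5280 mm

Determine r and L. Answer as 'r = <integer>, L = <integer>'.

constraint per measurement: (x − r cos θ)² + (r sin θ − e)² = L²
subtracting the θ₁ and θ₂ equations cancels the r² and L² terms:
r = (x₁² − x₂²) / (2[(x₁cos θ₁ + e sin θ₁) − (x₂cos θ₂ + e sin θ₂)]) = 46.9999 → r = 47
L² = (x₁ − r cos θ₁)² + (r sin θ₁ − e)² = 42024.9897 → L = 205.0000 → L = 205
check at θ₃=231°: x = 170.5280 (printed 170.5280) ✓

r = 47, L = 205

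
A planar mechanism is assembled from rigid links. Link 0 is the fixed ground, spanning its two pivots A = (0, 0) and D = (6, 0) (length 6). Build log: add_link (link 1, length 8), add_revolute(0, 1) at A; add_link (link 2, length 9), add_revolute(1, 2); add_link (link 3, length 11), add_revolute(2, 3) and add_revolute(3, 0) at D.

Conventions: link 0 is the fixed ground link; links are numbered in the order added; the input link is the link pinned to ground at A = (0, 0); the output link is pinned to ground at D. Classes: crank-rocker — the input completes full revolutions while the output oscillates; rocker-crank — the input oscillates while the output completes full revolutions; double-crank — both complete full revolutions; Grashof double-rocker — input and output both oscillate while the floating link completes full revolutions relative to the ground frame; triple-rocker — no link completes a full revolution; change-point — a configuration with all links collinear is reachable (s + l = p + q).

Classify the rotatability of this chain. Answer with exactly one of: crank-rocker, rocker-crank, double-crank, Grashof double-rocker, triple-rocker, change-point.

lengths: ground=6, input=8, coupler=9, output=11
sorted: s=6 (shortest), l=11 (longest), p+q=17
s + l = 17 vs p + q = 17
s + l = p + q → change-point (collinear configuration reachable)

change-point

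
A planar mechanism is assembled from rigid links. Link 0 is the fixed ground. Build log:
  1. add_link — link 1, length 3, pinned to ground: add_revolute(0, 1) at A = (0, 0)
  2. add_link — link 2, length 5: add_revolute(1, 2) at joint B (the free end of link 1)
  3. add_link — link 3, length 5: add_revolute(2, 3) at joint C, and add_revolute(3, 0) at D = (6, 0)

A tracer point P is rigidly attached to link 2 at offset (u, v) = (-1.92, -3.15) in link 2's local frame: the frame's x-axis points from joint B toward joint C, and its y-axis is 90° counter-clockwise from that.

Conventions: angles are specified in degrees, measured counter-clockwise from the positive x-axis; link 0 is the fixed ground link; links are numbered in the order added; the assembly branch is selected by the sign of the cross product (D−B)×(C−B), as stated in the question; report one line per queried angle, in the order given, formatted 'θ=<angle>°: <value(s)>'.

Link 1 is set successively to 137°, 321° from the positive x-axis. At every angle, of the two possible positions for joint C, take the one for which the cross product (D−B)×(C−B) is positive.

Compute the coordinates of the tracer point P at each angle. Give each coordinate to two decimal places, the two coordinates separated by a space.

A=(0,0), D=(6.00,0)
θ=137°: B = A + 3.00·(cos137°, sin137°) = (-2.1941, 2.0460)
θ=137°: |BD| = 8.4456
θ=137°: circle(B,5.00) ∩ circle(D,5.00): a=4.2228, h=2.6773
θ=137°:   candidates: C₊=(2.5516,3.6205) cross=22.611; C₋=(1.2544,-1.5745) cross=-22.611
θ=137°:   branch + wants cross > 0 → take C=(2.5516,3.6205) (cross=22.611)
θ=137°: ex = (C−B)/|BC| = (0.9491,0.3149); ey = (-0.3149,0.9491)
θ=137°: P = B + -1.92·ex + -3.15·ey = (-3.0244,-1.5484)
θ=321°: B = A + 3.00·(cos321°, sin321°) = (2.3314, -1.8880)
θ=321°: |BD| = 4.1259
θ=321°: circle(B,5.00) ∩ circle(D,5.00): a=2.0629, h=4.5546
θ=321°:   candidates: C₊=(2.0816,3.1058) cross=18.792; C₋=(6.2499,-4.9938) cross=-18.792
θ=321°:   branch + wants cross > 0 → take C=(2.0816,3.1058) (cross=18.792)
θ=321°: ex = (C−B)/|BC| = (-0.0500,0.9988); ey = (-0.9988,-0.0500)
θ=321°: P = B + -1.92·ex + -3.15·ey = (5.5734,-3.6481)

θ=137°: -3.02 -1.55
θ=321°: 5.57 -3.65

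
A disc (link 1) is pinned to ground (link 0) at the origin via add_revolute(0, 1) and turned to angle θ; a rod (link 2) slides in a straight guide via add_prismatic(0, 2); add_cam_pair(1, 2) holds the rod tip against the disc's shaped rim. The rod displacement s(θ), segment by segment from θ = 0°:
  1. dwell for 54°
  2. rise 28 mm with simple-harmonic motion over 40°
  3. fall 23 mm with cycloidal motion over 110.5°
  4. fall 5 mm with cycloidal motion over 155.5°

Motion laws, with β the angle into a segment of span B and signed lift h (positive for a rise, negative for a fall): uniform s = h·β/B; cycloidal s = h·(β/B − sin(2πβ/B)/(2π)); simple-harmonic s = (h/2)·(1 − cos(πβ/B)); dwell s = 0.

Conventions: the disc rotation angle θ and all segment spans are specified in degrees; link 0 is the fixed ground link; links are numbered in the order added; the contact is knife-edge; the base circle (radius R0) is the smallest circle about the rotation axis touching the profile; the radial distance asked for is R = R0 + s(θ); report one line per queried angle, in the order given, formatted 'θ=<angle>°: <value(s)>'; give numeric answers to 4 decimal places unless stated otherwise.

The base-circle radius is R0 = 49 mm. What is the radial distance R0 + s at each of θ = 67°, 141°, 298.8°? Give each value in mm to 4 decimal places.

segment 1 (0° to 54°, dwell): s unchanged at 0.0000
θ = 67° falls in segment 2 (54° to 94°, simple-harmonic, h = 28): β = 67 − 54 = 13°, B = 40°; Δs = 28/2·(1 − cos(π·0.3250)) = 6.6850; s = 0.0000 + 6.6850 = 6.6850
segment 2 (54° to 94°, simple-harmonic, h = 28) is passed completely: s = 0.0000 + (28) = 28.0000
θ = 141° falls in segment 3 (94° to 204.5°, cycloidal, h = -23): β = 141 − 94 = 47°, B = 110.5°; Δs = -23·(0.4253 − sin(2π·0.4253)/(2π)) = -8.1279; s = 28.0000 − 8.1279 = 19.8721
segment 3 (94° to 204.5°, cycloidal, h = -23) is passed completely: s = 28.0000 + (-23) = 5.0000
θ = 298.8° falls in segment 4 (204.5° to 360°, cycloidal, h = -5): β = 298.8 − 204.5 = 94.3°, B = 155.5°; Δs = -5·(0.6064 − sin(2π·0.6064)/(2π)) = -3.5255; s = 5.0000 − 3.5255 = 1.4745
θ=67°: R = R0 + s = 49 + 6.6850 = 55.6850
θ=141°: R = R0 + s = 49 + 19.8721 = 68.8721
θ=298.8°: R = R0 + s = 49 + 1.4745 = 50.4745

θ=67°: 55.6850
θ=141°: 68.8721
θ=298.8°: 50.4745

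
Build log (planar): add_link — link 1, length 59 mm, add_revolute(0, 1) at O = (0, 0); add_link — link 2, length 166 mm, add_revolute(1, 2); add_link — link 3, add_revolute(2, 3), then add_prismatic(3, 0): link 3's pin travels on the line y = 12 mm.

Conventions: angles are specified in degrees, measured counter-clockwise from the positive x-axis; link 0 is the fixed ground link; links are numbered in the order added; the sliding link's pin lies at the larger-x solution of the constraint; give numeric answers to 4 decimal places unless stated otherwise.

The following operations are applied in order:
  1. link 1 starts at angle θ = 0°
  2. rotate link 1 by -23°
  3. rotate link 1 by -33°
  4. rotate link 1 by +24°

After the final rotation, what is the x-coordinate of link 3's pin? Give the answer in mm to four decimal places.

geometry: r = 59 mm, L = 166 mm, e = 12 mm; θ starts at 0°
rotate link 1 by -23°: θ ← 0° -23° = -23°
rotate link 1 by -33°: θ ← -23° -33° = -56°
rotate link 1 by +24°: θ ← -56° +24° = -32°
crank pin P = (r cos θ, r sin θ) = (50.034838, -31.265237)
h = r sin θ − e = -31.265237 − 12 = -43.265237
x = r cos θ + √(L² − h²) = 50.034838 + 160.262657 = 210.297495

210.2975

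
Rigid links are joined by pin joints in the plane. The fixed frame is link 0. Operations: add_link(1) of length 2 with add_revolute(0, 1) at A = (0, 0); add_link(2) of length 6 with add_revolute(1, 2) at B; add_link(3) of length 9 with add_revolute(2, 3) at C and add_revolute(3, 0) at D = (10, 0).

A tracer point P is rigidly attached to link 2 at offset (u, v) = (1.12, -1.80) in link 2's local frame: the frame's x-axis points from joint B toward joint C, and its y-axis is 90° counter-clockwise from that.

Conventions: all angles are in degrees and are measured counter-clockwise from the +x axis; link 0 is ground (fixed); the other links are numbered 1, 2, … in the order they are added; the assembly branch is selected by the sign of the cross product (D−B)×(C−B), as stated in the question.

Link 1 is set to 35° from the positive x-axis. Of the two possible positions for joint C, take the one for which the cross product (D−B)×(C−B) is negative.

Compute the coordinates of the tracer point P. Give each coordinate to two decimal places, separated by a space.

A=(0,0), D=(10.00,0)
B = A + 2.00·(cos35°, sin35°) = (1.6383, 1.1472)
|BD| = 8.4400
circle(B,6.00) ∩ circle(D,9.00): a=1.5541, h=5.7952
  candidates: C₊=(3.9657,6.6774) cross=48.912; C₋=(2.3903,-4.8055) cross=-48.912
  branch - wants cross < 0 → take C=(2.3903,-4.8055) (cross=-48.912)
ex = (C−B)/|BC| = (0.1253,-0.9921); ey = (0.9921,0.1253)
P = B + 1.12·ex + -1.80·ey = (-0.0071,-0.1896)

-0.01 -0.19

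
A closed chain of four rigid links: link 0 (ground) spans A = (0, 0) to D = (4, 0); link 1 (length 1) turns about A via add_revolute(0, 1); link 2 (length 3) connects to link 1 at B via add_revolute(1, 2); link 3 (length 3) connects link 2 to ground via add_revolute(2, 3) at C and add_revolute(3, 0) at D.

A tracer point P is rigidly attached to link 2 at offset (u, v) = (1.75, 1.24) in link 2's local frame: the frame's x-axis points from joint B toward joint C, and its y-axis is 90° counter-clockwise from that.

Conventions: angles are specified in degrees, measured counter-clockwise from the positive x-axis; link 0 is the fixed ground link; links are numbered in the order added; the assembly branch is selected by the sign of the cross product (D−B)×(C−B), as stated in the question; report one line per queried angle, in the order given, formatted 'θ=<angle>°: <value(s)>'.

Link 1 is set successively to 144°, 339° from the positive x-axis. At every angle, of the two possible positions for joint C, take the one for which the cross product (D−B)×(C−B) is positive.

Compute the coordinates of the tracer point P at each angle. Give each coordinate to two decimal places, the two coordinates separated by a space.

A=(0,0), D=(4.00,0)
θ=144°: B = A + 1.00·(cos144°, sin144°) = (-0.8090, 0.5878)
θ=144°: |BD| = 4.8448
θ=144°: circle(B,3.00) ∩ circle(D,3.00): a=2.4224, h=1.7697
θ=144°:   candidates: C₊=(1.8102,2.0506) cross=8.574; C₋=(1.3808,-1.4628) cross=-8.574
θ=144°:   branch + wants cross > 0 → take C=(1.8102,2.0506) (cross=8.574)
θ=144°: ex = (C−B)/|BC| = (0.8731,0.4876); ey = (-0.4876,0.8731)
θ=144°: P = B + 1.75·ex + 1.24·ey = (0.1142,2.5237)
θ=339°: B = A + 1.00·(cos339°, sin339°) = (0.9336, -0.3584)
θ=339°: |BD| = 3.0873
θ=339°: circle(B,3.00) ∩ circle(D,3.00): a=1.5436, h=2.5724
θ=339°:   candidates: C₊=(2.1682,2.3758) cross=7.942; C₋=(2.7654,-2.7342) cross=-7.942
θ=339°:   branch + wants cross > 0 → take C=(2.1682,2.3758) (cross=7.942)
θ=339°: ex = (C−B)/|BC| = (0.4115,0.9114); ey = (-0.9114,0.4115)
θ=339°: P = B + 1.75·ex + 1.24·ey = (0.5236,1.7469)

θ=144°: 0.11 2.52
θ=339°: 0.52 1.75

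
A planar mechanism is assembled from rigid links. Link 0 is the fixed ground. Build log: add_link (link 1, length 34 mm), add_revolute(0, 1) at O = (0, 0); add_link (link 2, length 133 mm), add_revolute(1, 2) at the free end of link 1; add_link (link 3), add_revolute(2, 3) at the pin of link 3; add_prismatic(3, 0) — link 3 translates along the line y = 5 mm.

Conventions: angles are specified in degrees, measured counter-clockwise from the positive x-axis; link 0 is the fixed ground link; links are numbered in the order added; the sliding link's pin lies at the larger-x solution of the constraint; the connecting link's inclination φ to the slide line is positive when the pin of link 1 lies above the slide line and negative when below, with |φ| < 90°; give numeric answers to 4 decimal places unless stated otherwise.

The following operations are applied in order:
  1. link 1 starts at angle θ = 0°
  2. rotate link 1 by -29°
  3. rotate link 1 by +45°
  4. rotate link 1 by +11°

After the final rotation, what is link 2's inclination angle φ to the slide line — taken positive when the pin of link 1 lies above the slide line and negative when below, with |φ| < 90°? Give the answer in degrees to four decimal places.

geometry: r = 34 mm, L = 133 mm, e = 5 mm; θ starts at 0°
rotate link 1 by -29°: θ ← 0° -29° = -29°
rotate link 1 by +45°: θ ← -29° +45° = 16°
rotate link 1 by +11°: θ ← 16° +11° = 27°
h = r sin θ − e = 15.435677 − 5 = 10.435677
sin φ = h / L = 10.435677 / 133 = 0.07846374
φ = arcsin(0.07846374) = 4.500267°

4.5003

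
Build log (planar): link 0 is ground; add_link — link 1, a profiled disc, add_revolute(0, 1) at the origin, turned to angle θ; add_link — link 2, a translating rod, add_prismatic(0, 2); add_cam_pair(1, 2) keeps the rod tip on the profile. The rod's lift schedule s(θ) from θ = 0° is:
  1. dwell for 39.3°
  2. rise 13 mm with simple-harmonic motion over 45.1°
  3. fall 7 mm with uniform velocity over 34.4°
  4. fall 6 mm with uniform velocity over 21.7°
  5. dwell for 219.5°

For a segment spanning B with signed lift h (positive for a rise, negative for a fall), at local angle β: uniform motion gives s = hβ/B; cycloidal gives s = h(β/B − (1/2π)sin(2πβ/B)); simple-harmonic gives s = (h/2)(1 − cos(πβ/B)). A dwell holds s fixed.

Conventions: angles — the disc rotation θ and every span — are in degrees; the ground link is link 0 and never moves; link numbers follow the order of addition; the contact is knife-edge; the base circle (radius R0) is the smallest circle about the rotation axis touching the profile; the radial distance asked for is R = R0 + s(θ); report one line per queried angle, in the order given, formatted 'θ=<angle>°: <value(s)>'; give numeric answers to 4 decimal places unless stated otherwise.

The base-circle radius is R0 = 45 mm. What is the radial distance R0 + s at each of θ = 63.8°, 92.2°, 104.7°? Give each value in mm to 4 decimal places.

seg 1 [0°–39.3°] dwell: s stays 0.0000
seg 2 [39.3°–84.4°] simple-harmonic, h=13: θ=63.8° here. β=24.5, B=45.1. 13/2·(1 − cos(π·0.5432)) = 7.3802 → s = 7.3802
seg 2 [39.3°–84.4°] simple-harmonic, h=13: full span → s += 13 → s = 13.0000
seg 3 [84.4°–118.8°] uniform, h=-7: θ=92.2° here. β=7.8, B=34.4. -7·7.8/34.4 = -1.5872 → s = 11.4128
seg 3 [84.4°–118.8°] uniform, h=-7: θ=104.7° here. β=20.3, B=34.4. -7·20.3/34.4 = -4.1308 → s = 8.8692
θ=63.8°: R = R0 + s = 45 + 7.3802 = 52.3802
θ=92.2°: R = R0 + s = 45 + 11.4128 = 56.4128
θ=104.7°: R = R0 + s = 45 + 8.8692 = 53.8692

θ=63.8°: 52.3802
θ=92.2°: 56.4128
θ=104.7°: 53.8692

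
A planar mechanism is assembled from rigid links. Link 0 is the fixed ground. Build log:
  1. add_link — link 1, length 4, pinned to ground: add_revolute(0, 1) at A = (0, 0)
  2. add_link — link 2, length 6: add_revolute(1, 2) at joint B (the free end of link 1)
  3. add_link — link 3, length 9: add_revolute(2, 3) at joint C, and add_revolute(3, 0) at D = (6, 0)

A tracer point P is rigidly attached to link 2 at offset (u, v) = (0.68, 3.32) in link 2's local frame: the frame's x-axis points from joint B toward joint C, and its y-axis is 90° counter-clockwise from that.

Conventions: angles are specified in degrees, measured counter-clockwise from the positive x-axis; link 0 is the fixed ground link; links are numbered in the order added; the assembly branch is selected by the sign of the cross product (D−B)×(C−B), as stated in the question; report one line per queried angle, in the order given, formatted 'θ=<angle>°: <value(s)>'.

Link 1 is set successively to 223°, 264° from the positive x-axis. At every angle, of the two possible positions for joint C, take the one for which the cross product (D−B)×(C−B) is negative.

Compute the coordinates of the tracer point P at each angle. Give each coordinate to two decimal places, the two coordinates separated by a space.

A=(0,0), D=(6.00,0)
θ=223°: B = A + 4.00·(cos223°, sin223°) = (-2.9254, -2.7280)
θ=223°: |BD| = 9.3330
θ=223°: circle(B,6.00) ∩ circle(D,9.00): a=2.2557, h=5.5598
θ=223°:   candidates: C₊=(-2.3933,3.2484) cross=51.890; C₋=(0.8569,-7.3857) cross=-51.890
θ=223°:   branch - wants cross < 0 → take C=(0.8569,-7.3857) (cross=-51.890)
θ=223°: ex = (C−B)/|BC| = (0.6304,-0.7763); ey = (0.7763,0.6304)
θ=223°: P = B + 0.68·ex + 3.32·ey = (0.0805,-1.1630)
θ=264°: B = A + 4.00·(cos264°, sin264°) = (-0.4181, -3.9781)
θ=264°: |BD| = 7.5510
θ=264°: circle(B,6.00) ∩ circle(D,9.00): a=0.7957, h=5.9470
θ=264°:   candidates: C₊=(-2.8748,1.4959) cross=44.906; C₋=(3.3913,-8.6136) cross=-44.906
θ=264°:   branch - wants cross < 0 → take C=(3.3913,-8.6136) (cross=-44.906)
θ=264°: ex = (C−B)/|BC| = (0.6349,-0.7726); ey = (0.7726,0.6349)
θ=264°: P = B + 0.68·ex + 3.32·ey = (2.5786,-2.3956)

θ=223°: 0.08 -1.16
θ=264°: 2.58 -2.40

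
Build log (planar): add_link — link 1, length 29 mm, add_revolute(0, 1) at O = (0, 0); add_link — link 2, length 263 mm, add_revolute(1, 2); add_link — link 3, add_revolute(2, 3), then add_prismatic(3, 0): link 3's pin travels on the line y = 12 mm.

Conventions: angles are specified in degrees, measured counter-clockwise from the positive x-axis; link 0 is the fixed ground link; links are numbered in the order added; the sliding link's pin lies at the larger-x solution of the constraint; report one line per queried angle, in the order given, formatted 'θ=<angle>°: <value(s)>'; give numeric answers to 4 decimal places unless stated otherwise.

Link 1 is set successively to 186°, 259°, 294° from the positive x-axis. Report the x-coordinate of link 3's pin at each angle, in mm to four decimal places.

geometry: r = 29 mm, L = 263 mm, e = 12 mm
θ=186°: crank pin P = (r cos θ, r sin θ) = (-28.841135, -3.031325)
θ=186°: h = r sin θ − e = -3.031325 − 12 = -15.031325
θ=186°: x = r cos θ + √(L² − h²) = -28.841135 + 262.570104 = 233.728969
θ=259°: crank pin P = (r cos θ, r sin θ) = (-5.533461, -28.467188)
θ=259°: h = r sin θ − e = -28.467188 − 12 = -40.467188
θ=259°: x = r cos θ + √(L² − h²) = -5.533461 + 259.868056 = 254.334595
θ=294°: crank pin P = (r cos θ, r sin θ) = (11.795363, -26.492818)
θ=294°: h = r sin θ − e = -26.492818 − 12 = -38.492818
θ=294°: x = r cos θ + √(L² − h²) = 11.795363 + 260.167836 = 271.963199

θ=186°: 233.7290
θ=259°: 254.3346
θ=294°: 271.9632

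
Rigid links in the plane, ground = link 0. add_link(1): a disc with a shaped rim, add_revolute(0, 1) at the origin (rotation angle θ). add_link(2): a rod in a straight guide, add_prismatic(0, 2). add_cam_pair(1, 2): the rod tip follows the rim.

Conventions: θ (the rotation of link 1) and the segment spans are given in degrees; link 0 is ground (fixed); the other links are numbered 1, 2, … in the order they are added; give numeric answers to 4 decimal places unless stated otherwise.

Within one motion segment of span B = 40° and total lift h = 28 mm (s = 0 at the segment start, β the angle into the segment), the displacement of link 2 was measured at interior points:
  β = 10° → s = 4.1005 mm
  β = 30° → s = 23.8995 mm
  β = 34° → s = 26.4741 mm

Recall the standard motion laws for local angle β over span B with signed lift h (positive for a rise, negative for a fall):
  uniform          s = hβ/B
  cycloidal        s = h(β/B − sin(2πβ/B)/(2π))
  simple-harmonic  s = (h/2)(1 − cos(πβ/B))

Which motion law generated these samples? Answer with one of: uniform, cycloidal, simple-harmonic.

candidates at β/B = r: uniform s = h·r (linear in β); cycloidal s = h·(r − sin(2πr)/(2π)); simple-harmonic s = (h/2)(1 − cos(πr))
β=10°: printed 4.1005 | uniform 7.0000, cycloidal 2.5437, simple-harmonic 4.1005
β=30°: printed 23.8995 | uniform 21.0000, cycloidal 25.4563, simple-harmonic 23.8995
β=34°: printed 26.4741 | uniform 23.8000, cycloidal 27.4053, simple-harmonic 26.4741
only one law matches every sample → simple-harmonic

simple-harmonic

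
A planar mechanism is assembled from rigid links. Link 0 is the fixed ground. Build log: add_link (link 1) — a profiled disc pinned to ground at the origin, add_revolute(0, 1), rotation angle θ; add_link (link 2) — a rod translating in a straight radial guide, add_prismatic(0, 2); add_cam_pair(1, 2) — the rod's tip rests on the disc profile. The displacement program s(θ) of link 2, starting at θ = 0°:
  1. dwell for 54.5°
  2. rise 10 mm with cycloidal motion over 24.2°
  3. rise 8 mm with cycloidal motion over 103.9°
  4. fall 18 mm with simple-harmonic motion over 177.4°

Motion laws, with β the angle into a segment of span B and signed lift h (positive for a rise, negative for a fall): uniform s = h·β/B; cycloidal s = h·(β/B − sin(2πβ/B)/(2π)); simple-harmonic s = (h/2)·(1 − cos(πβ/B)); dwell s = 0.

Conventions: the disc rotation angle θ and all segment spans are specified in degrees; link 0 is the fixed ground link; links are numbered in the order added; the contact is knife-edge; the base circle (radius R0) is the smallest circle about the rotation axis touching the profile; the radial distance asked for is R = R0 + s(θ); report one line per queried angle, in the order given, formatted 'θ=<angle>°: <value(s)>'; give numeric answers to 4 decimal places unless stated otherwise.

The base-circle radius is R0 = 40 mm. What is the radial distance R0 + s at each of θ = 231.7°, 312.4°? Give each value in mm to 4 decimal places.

seg 1 [0°–54.5°] dwell: s stays 0.0000
seg 2 [54.5°–78.7°] cycloidal, h=10: full span → s += 10 → s = 10.0000
seg 3 [78.7°–182.6°] cycloidal, h=8: full span → s += 8 → s = 18.0000
seg 4 [182.6°–360°] simple-harmonic, h=-18: θ=231.7° here. β=49.1, B=177.4. -18/2·(1 − cos(π·0.2768)) = -3.1932 → s = 14.8068
seg 4 [182.6°–360°] simple-harmonic, h=-18: θ=312.4° here. β=129.8, B=177.4. -18/2·(1 − cos(π·0.7317)) = -14.9874 → s = 3.0126
θ=231.7°: R = R0 + s = 40 + 14.8068 = 54.8068
θ=312.4°: R = R0 + s = 40 + 3.0126 = 43.0126

θ=231.7°: 54.8068
θ=312.4°: 43.0126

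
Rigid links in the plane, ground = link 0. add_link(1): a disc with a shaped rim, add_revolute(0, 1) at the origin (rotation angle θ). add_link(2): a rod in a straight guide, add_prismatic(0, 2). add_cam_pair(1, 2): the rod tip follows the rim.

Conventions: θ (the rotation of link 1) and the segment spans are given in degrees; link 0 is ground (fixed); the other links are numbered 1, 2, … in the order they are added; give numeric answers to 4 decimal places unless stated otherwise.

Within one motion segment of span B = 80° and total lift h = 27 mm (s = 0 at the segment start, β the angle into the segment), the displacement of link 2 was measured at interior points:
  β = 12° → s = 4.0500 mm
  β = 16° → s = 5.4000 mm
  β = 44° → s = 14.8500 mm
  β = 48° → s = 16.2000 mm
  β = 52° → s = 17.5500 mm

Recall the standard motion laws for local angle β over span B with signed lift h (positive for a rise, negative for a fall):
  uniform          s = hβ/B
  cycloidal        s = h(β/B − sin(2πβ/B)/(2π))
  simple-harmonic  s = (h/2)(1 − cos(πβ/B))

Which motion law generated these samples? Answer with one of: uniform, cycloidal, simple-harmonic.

candidates at β/B = r: uniform s = h·r (linear in β); cycloidal s = h·(r − sin(2πr)/(2π)); simple-harmonic s = (h/2)(1 − cos(πr))
β=12°: printed 4.0500 | uniform 4.0500, cycloidal 0.5735, simple-harmonic 1.4714
β=16°: printed 5.4000 | uniform 5.4000, cycloidal 1.3131, simple-harmonic 2.5783
β=44°: printed 14.8500 | uniform 14.8500, cycloidal 16.1779, simple-harmonic 15.6119
β=48°: printed 16.2000 | uniform 16.2000, cycloidal 18.7258, simple-harmonic 17.6717
β=52°: printed 17.5500 | uniform 17.5500, cycloidal 21.0265, simple-harmonic 19.6289
only one law matches every sample → uniform

uniform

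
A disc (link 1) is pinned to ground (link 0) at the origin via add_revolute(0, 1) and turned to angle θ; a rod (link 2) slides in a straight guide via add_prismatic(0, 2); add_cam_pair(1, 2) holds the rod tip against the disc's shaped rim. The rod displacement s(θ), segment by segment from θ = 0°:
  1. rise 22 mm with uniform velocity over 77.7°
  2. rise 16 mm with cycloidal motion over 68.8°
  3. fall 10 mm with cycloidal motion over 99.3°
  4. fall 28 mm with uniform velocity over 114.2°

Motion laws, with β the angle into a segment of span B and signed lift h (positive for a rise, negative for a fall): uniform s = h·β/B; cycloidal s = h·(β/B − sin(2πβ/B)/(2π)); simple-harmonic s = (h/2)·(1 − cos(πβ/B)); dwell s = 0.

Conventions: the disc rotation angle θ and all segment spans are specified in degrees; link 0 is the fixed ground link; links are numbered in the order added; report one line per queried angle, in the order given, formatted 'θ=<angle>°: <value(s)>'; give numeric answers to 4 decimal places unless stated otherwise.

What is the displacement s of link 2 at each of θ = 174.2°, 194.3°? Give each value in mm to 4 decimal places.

segment 1 (0° to 77.7°, uniform, h = 22) is passed completely: s = 0.0000 + (22) = 22.0000
segment 2 (77.7° to 146.5°, cycloidal, h = 16) is passed completely: s = 22.0000 + (16) = 38.0000
θ = 174.2° falls in segment 3 (146.5° to 245.8°, cycloidal, h = -10): β = 174.2 − 146.5 = 27.7°, B = 99.3°; Δs = -10·(0.2790 − sin(2π·0.2790)/(2π)) = -1.2242; s = 38.0000 − 1.2242 = 36.7758
θ = 194.3° falls in segment 3 (146.5° to 245.8°, cycloidal, h = -10): β = 194.3 − 146.5 = 47.8°, B = 99.3°; Δs = -10·(0.4814 − sin(2π·0.4814)/(2π)) = -4.6278; s = 38.0000 − 4.6278 = 33.3722

θ=174.2°: 36.7758
θ=194.3°: 33.3722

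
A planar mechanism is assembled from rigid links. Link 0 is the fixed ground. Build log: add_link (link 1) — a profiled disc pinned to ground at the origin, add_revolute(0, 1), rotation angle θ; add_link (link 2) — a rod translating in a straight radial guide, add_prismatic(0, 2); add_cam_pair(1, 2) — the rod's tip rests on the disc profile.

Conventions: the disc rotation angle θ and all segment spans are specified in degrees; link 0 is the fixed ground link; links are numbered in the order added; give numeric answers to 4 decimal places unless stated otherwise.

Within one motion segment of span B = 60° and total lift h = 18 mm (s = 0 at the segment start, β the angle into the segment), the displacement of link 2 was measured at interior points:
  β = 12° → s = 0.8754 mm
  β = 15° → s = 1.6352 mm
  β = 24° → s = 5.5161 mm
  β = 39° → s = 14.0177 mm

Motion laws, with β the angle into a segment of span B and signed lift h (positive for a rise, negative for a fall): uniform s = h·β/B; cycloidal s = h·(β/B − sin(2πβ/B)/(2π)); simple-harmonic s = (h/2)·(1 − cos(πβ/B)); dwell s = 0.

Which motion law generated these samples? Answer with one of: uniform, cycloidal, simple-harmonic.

candidates at β/B = r: uniform s = h·r (linear in β); cycloidal s = h·(r − sin(2πr)/(2π)); simple-harmonic s = (h/2)(1 − cos(πr))
β=12°: printed 0.8754 | uniform 3.6000, cycloidal 0.8754, simple-harmonic 1.7188
β=15°: printed 1.6352 | uniform 4.5000, cycloidal 1.6352, simple-harmonic 2.6360
β=24°: printed 5.5161 | uniform 7.2000, cycloidal 5.5161, simple-harmonic 6.2188
β=39°: printed 14.0177 | uniform 11.7000, cycloidal 14.0177, simple-harmonic 13.0859
only one law matches every sample → cycloidal

cycloidal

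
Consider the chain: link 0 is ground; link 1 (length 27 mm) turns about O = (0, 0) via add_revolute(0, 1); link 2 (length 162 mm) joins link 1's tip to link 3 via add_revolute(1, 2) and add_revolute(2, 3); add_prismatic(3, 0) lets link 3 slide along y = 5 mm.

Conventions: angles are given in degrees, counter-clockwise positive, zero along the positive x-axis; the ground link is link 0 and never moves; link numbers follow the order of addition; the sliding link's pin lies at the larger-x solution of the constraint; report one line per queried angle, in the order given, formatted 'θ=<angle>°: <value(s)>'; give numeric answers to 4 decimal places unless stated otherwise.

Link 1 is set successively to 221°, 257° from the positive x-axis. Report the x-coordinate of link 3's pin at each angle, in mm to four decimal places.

geometry: r = 27 mm, L = 162 mm, e = 5 mm
θ=221°: crank pin P = (r cos θ, r sin θ) = (-20.377159, -17.713594)
θ=221°: h = r sin θ − e = -17.713594 − 5 = -22.713594
θ=221°: x = r cos θ + √(L² − h²) = -20.377159 + 160.399790 = 140.022631
θ=257°: crank pin P = (r cos θ, r sin θ) = (-6.073678, -26.307992)
θ=257°: h = r sin θ − e = -26.307992 − 5 = -31.307992
θ=257°: x = r cos θ + √(L² − h²) = -6.073678 + 158.945933 = 152.872255

θ=221°: 140.0226
θ=257°: 152.8723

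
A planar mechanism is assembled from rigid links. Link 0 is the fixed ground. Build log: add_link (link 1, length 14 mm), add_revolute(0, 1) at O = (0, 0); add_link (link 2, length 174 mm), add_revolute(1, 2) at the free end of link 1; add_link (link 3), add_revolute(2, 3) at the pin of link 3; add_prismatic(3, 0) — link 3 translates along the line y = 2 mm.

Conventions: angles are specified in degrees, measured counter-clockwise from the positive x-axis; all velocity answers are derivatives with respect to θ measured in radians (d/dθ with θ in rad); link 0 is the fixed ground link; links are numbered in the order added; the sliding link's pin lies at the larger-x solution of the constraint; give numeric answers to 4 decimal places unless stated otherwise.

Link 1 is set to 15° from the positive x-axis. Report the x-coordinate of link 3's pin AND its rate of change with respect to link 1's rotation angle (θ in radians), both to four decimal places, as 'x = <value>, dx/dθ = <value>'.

geometry: r = 14 mm, L = 174 mm, e = 2 mm
crank pin P = (r cos θ, r sin θ) = (13.522962, 3.623467)
h = r sin θ − e = 3.623467 − 2 = 1.623467
x = r cos θ + √(L² − h²) = 13.522962 + 173.992426 = 187.515388
dx/dθ = −r sin θ − h·r cos θ/√(L² − h²) (θ in radians; h = 1.623467) = -3.749645

x = 187.5154, dx/dθ = -3.7496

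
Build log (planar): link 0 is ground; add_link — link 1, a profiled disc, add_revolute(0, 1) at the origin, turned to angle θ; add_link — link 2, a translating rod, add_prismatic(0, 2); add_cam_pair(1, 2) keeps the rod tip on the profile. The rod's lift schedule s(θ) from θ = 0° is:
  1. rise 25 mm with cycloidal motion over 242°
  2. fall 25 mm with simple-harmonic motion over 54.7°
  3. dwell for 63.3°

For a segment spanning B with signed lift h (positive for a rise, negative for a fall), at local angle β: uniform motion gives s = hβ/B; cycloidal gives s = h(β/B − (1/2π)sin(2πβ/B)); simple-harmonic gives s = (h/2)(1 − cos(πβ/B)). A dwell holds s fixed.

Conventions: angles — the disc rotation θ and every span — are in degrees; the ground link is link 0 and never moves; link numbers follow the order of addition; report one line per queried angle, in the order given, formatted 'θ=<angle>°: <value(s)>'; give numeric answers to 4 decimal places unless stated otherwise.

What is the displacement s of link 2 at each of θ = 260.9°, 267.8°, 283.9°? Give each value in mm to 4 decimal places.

seg 1 [0°–242°] cycloidal, h=25: full span → s += 25 → s = 25.0000
seg 2 [242°–296.7°] simple-harmonic, h=-25: θ=260.9° here. β=18.9, B=54.7. -25/2·(1 − cos(π·0.3455)) = -6.6690 → s = 18.3310
seg 2 [242°–296.7°] simple-harmonic, h=-25: θ=267.8° here. β=25.8, B=54.7. -25/2·(1 − cos(π·0.4717)) = -11.3887 → s = 13.6113
seg 2 [242°–296.7°] simple-harmonic, h=-25: θ=283.9° here. β=41.9, B=54.7. -25/2·(1 − cos(π·0.7660)) = -21.7717 → s = 3.2283

θ=260.9°: 18.3310
θ=267.8°: 13.6113
θ=283.9°: 3.2283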